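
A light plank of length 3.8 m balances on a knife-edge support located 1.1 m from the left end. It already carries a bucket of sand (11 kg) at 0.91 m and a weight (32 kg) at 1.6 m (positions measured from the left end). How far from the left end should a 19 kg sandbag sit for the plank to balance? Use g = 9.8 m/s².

Take moments about the knife-edge support (at 1.1 m from the left end).
Bucket of sand: 11 × 9.8 = 107.8 N down at 0.91 m → arm 0.19 m, τ = 107.8 × 0.19 = 20.48 N·m counterclockwise.
Weight: 32 × 9.8 = 313.6 N down at 1.6 m → arm 0.5 m, τ = 313.6 × 0.5 = 156.8 N·m clockwise.
Net moment of existing loads = 136.3 N·m clockwise.
The sandbag weighs 19 × 9.8 = 186.2 N and must supply an equal counterclockwise moment, so its lever arm about the knife-edge support is 136.3 / 186.2 = 0.732 m.
That puts it at 1.1 − 0.732 = 0.368 m from the left end.

x ≈ 0.368 m from the left end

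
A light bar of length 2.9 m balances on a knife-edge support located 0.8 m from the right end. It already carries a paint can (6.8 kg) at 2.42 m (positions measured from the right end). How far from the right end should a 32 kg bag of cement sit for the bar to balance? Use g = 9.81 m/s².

x ≈ 0.456 m from the right end

About the knife-edge support (at 0.8 m from the right end):
Paint can: 6.8 × 9.81 = 66.71 N down at 2.42 m → arm 1.62 m, τ = 66.71 × 1.62 = 108.1 N·m counterclockwise.
Net moment of existing loads = 108.1 N·m counterclockwise.
The bag of cement weighs 32 × 9.81 = 313.9 N and must supply an equal clockwise moment, so its lever arm about the knife-edge support is 108.1 / 313.9 = 0.344 m.
That puts it at 0.8 − 0.344 = 0.456 m from the right end.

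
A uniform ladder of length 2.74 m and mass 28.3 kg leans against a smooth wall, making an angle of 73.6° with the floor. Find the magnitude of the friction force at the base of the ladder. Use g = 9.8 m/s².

f ≈ 40.8 N

Sum moments about the foot of the ladder (the floor normal and friction both act there and drop out).
Ladder weight 28.3×9.8 = 277.3 N acts at 1.37 m along the ladder; its horizontal arm is 1.37·cos73.6° = 0.3868 m → τ = 107.3 N·m clockwise.
Wall normal N acts horizontally at the top; its moment arm is the height L sinθ = 2.74·sin73.6° = 2.629 m, counterclockwise.
Setting net torque to zero: N × 2.629 = 107.3 → N = 40.8 N.
ΣFx = 0: friction at the foot balances the wall's push, so f = N_wall = 40.8 N.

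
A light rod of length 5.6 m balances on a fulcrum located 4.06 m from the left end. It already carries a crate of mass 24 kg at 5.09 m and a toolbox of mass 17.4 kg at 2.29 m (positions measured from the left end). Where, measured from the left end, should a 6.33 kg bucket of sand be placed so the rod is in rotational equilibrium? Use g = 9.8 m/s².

x ≈ 5.02 m from the left end

Taking torques about the fulcrum (at 4.06 m from the left end):
Crate: 24 × 9.8 = 235.2 N down at 5.09 m → arm 1.03 m, τ = 235.2 × 1.03 = 242.3 N·m clockwise.
Toolbox: 17.4 × 9.8 = 170.5 N down at 2.29 m → arm 1.77 m, τ = 170.5 × 1.77 = 301.8 N·m counterclockwise.
Net moment of existing loads = 59.5 N·m counterclockwise.
The bucket of sand weighs 6.33 × 9.8 = 62.03 N and must supply an equal clockwise moment, so its lever arm about the fulcrum is 59.5 / 62.03 = 0.959 m.
That puts it at 4.06 + 0.959 = 5.02 m from the left end.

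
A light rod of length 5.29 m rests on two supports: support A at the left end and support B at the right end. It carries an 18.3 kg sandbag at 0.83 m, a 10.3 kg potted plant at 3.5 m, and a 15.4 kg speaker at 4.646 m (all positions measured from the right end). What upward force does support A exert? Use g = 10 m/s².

Taking torques about support B:
Sandbag: 18.3 × 10 = 183 N down at 0.83 m → arm 0.83 m, τ = 183 × 0.83 = 151.9 N·m counterclockwise.
Potted plant: 10.3 × 10 = 103 N down at 3.5 m → arm 3.5 m, τ = 103 × 3.5 = 360.5 N·m counterclockwise.
Speaker: 15.4 × 10 = 154 N down at 4.646 m → arm 4.646 m, τ = 154 × 4.646 = 715.5 N·m counterclockwise.
Net load moment about support B = 1228 N·m counterclockwise.
Reaction R at support A is upward at 5.29 m, arm 5.29 m → moment R × 5.29 clockwise.
Setting net torque to zero: R × 5.29 = 1228 → R = 232 N.

R_A ≈ 232 N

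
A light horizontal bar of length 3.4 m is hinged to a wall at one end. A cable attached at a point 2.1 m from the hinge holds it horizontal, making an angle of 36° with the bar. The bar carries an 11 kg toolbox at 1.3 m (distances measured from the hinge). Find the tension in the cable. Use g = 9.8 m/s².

T ≈ 114 N

Choose the hinge as the axis so the unknown hinge reaction has zero arm there.
Toolbox: 11 × 9.8 = 107.8 N down at 1.3 m → arm 1.3 m, τ = 107.8 × 1.3 = 140.1 N·m clockwise.
Total clockwise load moment = 140.1 N·m.
The cable tension T acts at 2.1 m; only its component perpendicular to the bar, T sinθ, produces torque. sin 36° = 0.5878.
Balancing moments: T × 2.1 × 0.5878 = 140.1, giving T = 140.1 / 1.234 = 114 N.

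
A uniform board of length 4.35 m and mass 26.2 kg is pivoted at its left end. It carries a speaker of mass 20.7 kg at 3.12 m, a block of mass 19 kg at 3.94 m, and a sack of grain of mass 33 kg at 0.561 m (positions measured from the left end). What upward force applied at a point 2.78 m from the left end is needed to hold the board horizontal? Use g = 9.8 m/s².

About the left end:
Beam weight: 26.2 × 9.8 = 256.8 N down at 2.175 m → arm 2.175 m, τ = 256.8 × 2.175 = 558.5 N·m clockwise.
Speaker: 20.7 × 9.8 = 202.9 N down at 3.12 m → arm 3.12 m, τ = 202.9 × 3.12 = 633 N·m clockwise.
Block: 19 × 9.8 = 186.2 N down at 3.94 m → arm 3.94 m, τ = 186.2 × 3.94 = 733.6 N·m clockwise.
Sack of grain: 33 × 9.8 = 323.4 N down at 0.561 m → arm 0.561 m, τ = 323.4 × 0.561 = 181.4 N·m clockwise.
Net moment of the loads = 2106 N·m clockwise.
The upward force F acts at a point 2.78 m from the left end, arm 2.78 m, giving F × 2.78 counterclockwise.
For rotational equilibrium, F × 2.78 = 2106, so F = 2106 / 2.78 = 758 N.

F ≈ 758 N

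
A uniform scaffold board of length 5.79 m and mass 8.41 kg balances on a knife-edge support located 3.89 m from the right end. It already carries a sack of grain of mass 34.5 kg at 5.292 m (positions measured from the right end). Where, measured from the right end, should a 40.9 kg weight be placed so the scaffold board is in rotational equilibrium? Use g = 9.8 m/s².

x ≈ 2.91 m from the right end

About the knife-edge support (at 3.89 m from the right end):
Beam weight: 8.41 × 9.8 = 82.42 N down at 2.895 m → arm 0.995 m, τ = 82.42 × 0.995 = 82.01 N·m clockwise.
Sack of grain: 34.5 × 9.8 = 338.1 N down at 5.292 m → arm 1.402 m, τ = 338.1 × 1.402 = 474 N·m counterclockwise.
Net moment of existing loads = 392 N·m counterclockwise.
The weight weighs 40.9 × 9.8 = 400.8 N and must supply an equal clockwise moment, so its lever arm about the knife-edge support is 392 / 400.8 = 0.978 m.
That puts it at 3.89 − 0.978 = 2.91 m from the right end.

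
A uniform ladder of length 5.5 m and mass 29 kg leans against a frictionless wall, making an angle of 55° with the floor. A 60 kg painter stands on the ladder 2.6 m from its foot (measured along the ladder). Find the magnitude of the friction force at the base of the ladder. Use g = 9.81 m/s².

f ≈ 294 N

Take moments about the foot of the ladder.
Ladder weight 29×9.81 = 284.5 N acts at 2.75 m along the ladder; its horizontal arm is 2.75·cos55° = 1.577 m → τ = 448.7 N·m clockwise.
Painter: 60×9.81 = 588.6 N at 2.6 m → arm 1.491 m → τ = 877.6 N·m clockwise.
Wall normal N acts horizontally at the top; its moment arm is the height L sinθ = 5.5·sin55° = 4.505 m, counterclockwise.
Στ = 0 ⇒ N × 4.505 = 1326 ⇒ N = 294 N.
ΣFx = 0: friction at the foot balances the wall's push, so f = N_wall = 294 N.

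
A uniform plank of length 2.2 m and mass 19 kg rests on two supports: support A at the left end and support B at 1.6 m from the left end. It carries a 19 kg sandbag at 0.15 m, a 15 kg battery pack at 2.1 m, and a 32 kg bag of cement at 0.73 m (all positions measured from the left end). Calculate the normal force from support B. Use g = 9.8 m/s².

Choose support A as the axis so its reaction then has zero moment arm.
Beam weight: 19 × 9.8 = 186.2 N down at 1.1 m → arm 1.1 m, τ = 186.2 × 1.1 = 204.8 N·m clockwise.
Sandbag: 19 × 9.8 = 186.2 N down at 0.15 m → arm 0.15 m, τ = 186.2 × 0.15 = 27.93 N·m clockwise.
Battery pack: 15 × 9.8 = 147 N down at 2.1 m → arm 2.1 m, τ = 147 × 2.1 = 308.7 N·m clockwise.
Bag of cement: 32 × 9.8 = 313.6 N down at 0.73 m → arm 0.73 m, τ = 313.6 × 0.73 = 228.9 N·m clockwise.
Net load moment about support A = 770.3 N·m clockwise.
Reaction R at support B is upward at 1.6 m, arm 1.6 m → moment R × 1.6 counterclockwise.
Setting net torque to zero: R × 1.6 = 770.3 → R = 481 N.

R_B ≈ 481 N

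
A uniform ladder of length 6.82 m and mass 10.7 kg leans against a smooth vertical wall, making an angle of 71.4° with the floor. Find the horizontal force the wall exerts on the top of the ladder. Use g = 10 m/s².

N_wall ≈ 18 N

Taking torques about the foot of the ladder:
Ladder weight 10.7×10 = 107 N acts at 3.41 m along the ladder; its horizontal arm is 3.41·cos71.4° = 1.088 m → τ = 116.4 N·m clockwise.
Wall normal N acts horizontally at the top; its moment arm is the height L sinθ = 6.82·sin71.4° = 6.464 m, counterclockwise.
Setting net torque to zero: N × 6.464 = 116.4 → N = 18 N.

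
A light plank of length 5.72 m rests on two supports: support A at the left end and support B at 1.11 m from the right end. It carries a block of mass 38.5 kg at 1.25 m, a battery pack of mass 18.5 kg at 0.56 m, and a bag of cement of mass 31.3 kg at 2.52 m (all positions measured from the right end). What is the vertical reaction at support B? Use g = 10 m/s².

Choose support A as the axis so its reaction then has zero moment arm.
Block: 38.5 × 10 = 385 N down at 1.25 m → arm 4.47 m, τ = 385 × 4.47 = 1721 N·m clockwise.
Battery pack: 18.5 × 10 = 185 N down at 0.56 m → arm 5.16 m, τ = 185 × 5.16 = 954.6 N·m clockwise.
Bag of cement: 31.3 × 10 = 313 N down at 2.52 m → arm 3.2 m, τ = 313 × 3.2 = 1002 N·m clockwise.
Net load moment about support A = 3678 N·m clockwise.
Reaction R at support B is upward at 1.11 m, arm 4.61 m → moment R × 4.61 counterclockwise.
For rotational equilibrium, R × 4.61 = 3678, so R = 798 N.

R_B ≈ 798 N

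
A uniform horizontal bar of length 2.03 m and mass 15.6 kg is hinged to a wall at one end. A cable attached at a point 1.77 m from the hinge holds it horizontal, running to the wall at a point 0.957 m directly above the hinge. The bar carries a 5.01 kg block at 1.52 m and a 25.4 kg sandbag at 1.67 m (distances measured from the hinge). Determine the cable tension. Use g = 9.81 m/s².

Sum moments about the hinge (the unknown hinge reaction has zero arm there).
Beam weight: 15.6 × 9.81 = 153 N down at 1.015 m → arm 1.015 m, τ = 153 × 1.015 = 155.3 N·m clockwise.
Block: 5.01 × 9.81 = 49.15 N down at 1.52 m → arm 1.52 m, τ = 49.15 × 1.52 = 74.71 N·m clockwise.
Sandbag: 25.4 × 9.81 = 249.2 N down at 1.67 m → arm 1.67 m, τ = 249.2 × 1.67 = 416.2 N·m clockwise.
Total clockwise load moment = 646.2 N·m.
The cable tension T acts at 1.77 m; only its component perpendicular to the bar, T sinθ, produces torque. sinθ = h/√(h²+d²) = 0.957/√(0.957²+1.77²) = 0.4756.
Στ = 0 ⇒ T × 1.77 × 0.4756 = 646.2 ⇒ T = 646.2 / 0.8418 = 768 N.

T ≈ 768 N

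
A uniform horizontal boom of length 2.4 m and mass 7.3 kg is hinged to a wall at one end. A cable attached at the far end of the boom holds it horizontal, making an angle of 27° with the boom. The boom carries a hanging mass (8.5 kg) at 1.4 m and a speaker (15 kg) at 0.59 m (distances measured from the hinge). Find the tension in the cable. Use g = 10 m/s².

Taking torques about the hinge:
Beam weight: 7.3 × 10 = 73 N down at 1.2 m → arm 1.2 m, τ = 73 × 1.2 = 87.6 N·m clockwise.
Hanging mass: 8.5 × 10 = 85 N down at 1.4 m → arm 1.4 m, τ = 85 × 1.4 = 119 N·m clockwise.
Speaker: 15 × 10 = 150 N down at 0.59 m → arm 0.59 m, τ = 150 × 0.59 = 88.5 N·m clockwise.
Total clockwise load moment = 295.1 N·m.
The cable tension T acts at 2.4 m; only its component perpendicular to the boom, T sinθ, produces torque. sin 27° = 0.454.
Balancing moments: T × 2.4 × 0.454 = 295.1, giving T = 295.1 / 1.09 = 271 N.

T ≈ 271 N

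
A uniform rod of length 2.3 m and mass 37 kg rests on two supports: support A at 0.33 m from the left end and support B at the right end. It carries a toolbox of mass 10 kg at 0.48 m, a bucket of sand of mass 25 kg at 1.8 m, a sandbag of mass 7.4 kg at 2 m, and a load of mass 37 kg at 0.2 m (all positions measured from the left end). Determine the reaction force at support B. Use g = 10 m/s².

Choose support A as the axis so its reaction then has zero moment arm.
Beam weight: 37 × 10 = 370 N down at 1.15 m → arm 0.82 m, τ = 370 × 0.82 = 303.4 N·m clockwise.
Toolbox: 10 × 10 = 100 N down at 0.48 m → arm 0.15 m, τ = 100 × 0.15 = 15 N·m clockwise.
Bucket of sand: 25 × 10 = 250 N down at 1.8 m → arm 1.47 m, τ = 250 × 1.47 = 367.5 N·m clockwise.
Sandbag: 7.4 × 10 = 74 N down at 2 m → arm 1.67 m, τ = 74 × 1.67 = 123.6 N·m clockwise.
Load: 37 × 10 = 370 N down at 0.2 m → arm 0.13 m, τ = 370 × 0.13 = 48.1 N·m counterclockwise.
Net load moment about support A = 761.4 N·m clockwise.
Reaction R at support B is upward at 2.3 m, arm 1.97 m → moment R × 1.97 counterclockwise.
Στ = 0 ⇒ R × 1.97 = 761.4 ⇒ R = 386 N.

R_B ≈ 386 N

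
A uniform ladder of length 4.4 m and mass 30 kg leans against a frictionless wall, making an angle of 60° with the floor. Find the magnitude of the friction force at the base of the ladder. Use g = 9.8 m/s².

Choose the foot of the ladder as the axis so the floor normal and friction both act there and drop out.
Ladder weight 30×9.8 = 294 N acts at 2.2 m along the ladder; its horizontal arm is 2.2·cos60° = 1.1 m → τ = 323.4 N·m clockwise.
Wall normal N acts horizontally at the top; its moment arm is the height L sinθ = 4.4·sin60° = 3.811 m, counterclockwise.
Balancing moments: N × 3.811 = 323.4, giving N = 84.9 N.
ΣFx = 0: friction at the foot balances the wall's push, so f = N_wall = 84.9 N.

f ≈ 84.9 N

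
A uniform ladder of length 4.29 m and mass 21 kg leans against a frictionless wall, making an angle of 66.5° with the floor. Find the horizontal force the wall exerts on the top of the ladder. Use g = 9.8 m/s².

N_wall ≈ 44.7 N

Taking torques about the foot of the ladder:
Ladder weight 21×9.8 = 205.8 N acts at 2.145 m along the ladder; its horizontal arm is 2.145·cos66.5° = 0.8553 m → τ = 176 N·m clockwise.
Wall normal N acts horizontally at the top; its moment arm is the height L sinθ = 4.29·sin66.5° = 3.934 m, counterclockwise.
Στ = 0 ⇒ N × 3.934 = 176 ⇒ N = 44.7 N.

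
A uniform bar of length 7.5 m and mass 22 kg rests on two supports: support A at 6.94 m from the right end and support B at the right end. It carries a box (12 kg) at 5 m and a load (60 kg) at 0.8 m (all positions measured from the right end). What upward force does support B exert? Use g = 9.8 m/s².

R_B ≈ 652 N

Taking torques about support A:
Beam weight: 22 × 9.8 = 215.6 N down at 3.75 m → arm 3.19 m, τ = 215.6 × 3.19 = 687.8 N·m clockwise.
Box: 12 × 9.8 = 117.6 N down at 5 m → arm 1.94 m, τ = 117.6 × 1.94 = 228.1 N·m clockwise.
Load: 60 × 9.8 = 588 N down at 0.8 m → arm 6.14 m, τ = 588 × 6.14 = 3610 N·m clockwise.
Net load moment about support A = 4526 N·m clockwise.
Reaction R at support B is upward at 0 m, arm 6.94 m → moment R × 6.94 counterclockwise.
Setting net torque to zero: R × 6.94 = 4526 → R = 652 N.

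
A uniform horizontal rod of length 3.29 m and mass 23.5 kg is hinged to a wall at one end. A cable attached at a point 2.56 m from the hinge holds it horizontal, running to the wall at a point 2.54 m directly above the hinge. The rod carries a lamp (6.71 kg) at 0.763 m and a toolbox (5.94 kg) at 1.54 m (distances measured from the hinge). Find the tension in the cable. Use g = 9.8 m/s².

T ≈ 288 N

Take moments about the hinge.
Beam weight: 23.5 × 9.8 = 230.3 N down at 1.645 m → arm 1.645 m, τ = 230.3 × 1.645 = 378.8 N·m clockwise.
Lamp: 6.71 × 9.8 = 65.76 N down at 0.763 m → arm 0.763 m, τ = 65.76 × 0.763 = 50.17 N·m clockwise.
Toolbox: 5.94 × 9.8 = 58.21 N down at 1.54 m → arm 1.54 m, τ = 58.21 × 1.54 = 89.64 N·m clockwise.
Total clockwise load moment = 518.6 N·m.
The cable tension T acts at 2.56 m; only its component perpendicular to the rod, T sinθ, produces torque. sinθ = h/√(h²+d²) = 2.54/√(2.54²+2.56²) = 0.7043.
Στ = 0 ⇒ T × 2.56 × 0.7043 = 518.6 ⇒ T = 518.6 / 1.803 = 288 N.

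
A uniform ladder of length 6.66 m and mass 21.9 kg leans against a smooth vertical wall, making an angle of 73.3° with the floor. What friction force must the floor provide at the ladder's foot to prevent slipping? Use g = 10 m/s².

f ≈ 32.9 N

Take moments about the foot of the ladder.
Ladder weight 21.9×10 = 219 N acts at 3.33 m along the ladder; its horizontal arm is 3.33·cos73.3° = 0.9569 m → τ = 209.6 N·m clockwise.
Wall normal N acts horizontally at the top; its moment arm is the height L sinθ = 6.66·sin73.3° = 6.379 m, counterclockwise.
Στ = 0 ⇒ N × 6.379 = 209.6 ⇒ N = 32.9 N.
ΣFx = 0: friction at the foot balances the wall's push, so f = N_wall = 32.9 N.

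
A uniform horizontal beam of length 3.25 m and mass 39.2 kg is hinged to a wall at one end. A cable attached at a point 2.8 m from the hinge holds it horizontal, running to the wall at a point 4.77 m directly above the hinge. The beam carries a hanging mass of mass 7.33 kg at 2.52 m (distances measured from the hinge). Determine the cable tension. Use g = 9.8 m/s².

About the hinge:
Beam weight: 39.2 × 9.8 = 384.2 N down at 1.625 m → arm 1.625 m, τ = 384.2 × 1.625 = 624.3 N·m clockwise.
Hanging mass: 7.33 × 9.8 = 71.83 N down at 2.52 m → arm 2.52 m, τ = 71.83 × 2.52 = 181 N·m clockwise.
Total clockwise load moment = 805.3 N·m.
The cable tension T acts at 2.8 m; only its component perpendicular to the beam, T sinθ, produces torque. sinθ = h/√(h²+d²) = 4.77/√(4.77²+2.8²) = 0.8624.
Setting net torque to zero: T × 2.8 × 0.8624 = 805.3 → T = 805.3 / 2.415 = 333 N.

T ≈ 333 N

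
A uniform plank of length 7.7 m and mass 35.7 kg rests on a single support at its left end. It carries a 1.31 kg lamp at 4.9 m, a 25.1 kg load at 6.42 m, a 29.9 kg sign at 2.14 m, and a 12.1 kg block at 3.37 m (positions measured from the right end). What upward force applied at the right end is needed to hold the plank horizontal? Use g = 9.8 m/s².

About the left end:
Beam weight: 35.7 × 9.8 = 349.9 N down at 3.85 m → arm 3.85 m, τ = 349.9 × 3.85 = 1347 N·m clockwise.
Lamp: 1.31 × 9.8 = 12.84 N down at 4.9 m → arm 2.8 m, τ = 12.84 × 2.8 = 35.95 N·m clockwise.
Load: 25.1 × 9.8 = 246 N down at 6.42 m → arm 1.28 m, τ = 246 × 1.28 = 314.9 N·m clockwise.
Sign: 29.9 × 9.8 = 293 N down at 2.14 m → arm 5.56 m, τ = 293 × 5.56 = 1629 N·m clockwise.
Block: 12.1 × 9.8 = 118.6 N down at 3.37 m → arm 4.33 m, τ = 118.6 × 4.33 = 513.5 N·m clockwise.
Net moment of the loads = 3840 N·m clockwise.
The upward force F acts at the right end, arm 7.7 m, giving F × 7.7 counterclockwise.
Balancing moments: F × 7.7 = 3840, giving F = 3840 / 7.7 = 499 N.

F ≈ 499 N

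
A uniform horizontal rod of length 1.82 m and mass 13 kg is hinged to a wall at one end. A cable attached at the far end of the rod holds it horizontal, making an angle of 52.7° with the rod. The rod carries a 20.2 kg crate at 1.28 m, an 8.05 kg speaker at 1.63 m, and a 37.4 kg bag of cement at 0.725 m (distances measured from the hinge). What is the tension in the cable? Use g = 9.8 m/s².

Take moments about the hinge.
Beam weight: 13 × 9.8 = 127.4 N down at 0.91 m → arm 0.91 m, τ = 127.4 × 0.91 = 115.9 N·m clockwise.
Crate: 20.2 × 9.8 = 198 N down at 1.28 m → arm 1.28 m, τ = 198 × 1.28 = 253.4 N·m clockwise.
Speaker: 8.05 × 9.8 = 78.89 N down at 1.63 m → arm 1.63 m, τ = 78.89 × 1.63 = 128.6 N·m clockwise.
Bag of cement: 37.4 × 9.8 = 366.5 N down at 0.725 m → arm 0.725 m, τ = 366.5 × 0.725 = 265.7 N·m clockwise.
Total clockwise load moment = 763.6 N·m.
The cable tension T acts at 1.82 m; only its component perpendicular to the rod, T sinθ, produces torque. sin 52.7° = 0.7955.
Setting net torque to zero: T × 1.82 × 0.7955 = 763.6 → T = 763.6 / 1.448 = 527 N.

T ≈ 527 N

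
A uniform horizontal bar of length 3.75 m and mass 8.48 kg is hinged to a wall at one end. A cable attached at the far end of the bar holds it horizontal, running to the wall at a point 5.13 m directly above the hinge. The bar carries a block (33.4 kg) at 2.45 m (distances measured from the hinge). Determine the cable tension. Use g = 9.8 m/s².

Taking torques about the hinge:
Beam weight: 8.48 × 9.8 = 83.1 N down at 1.875 m → arm 1.875 m, τ = 83.1 × 1.875 = 155.8 N·m clockwise.
Block: 33.4 × 9.8 = 327.3 N down at 2.45 m → arm 2.45 m, τ = 327.3 × 2.45 = 801.9 N·m clockwise.
Total clockwise load moment = 957.7 N·m.
The cable tension T acts at 3.75 m; only its component perpendicular to the bar, T sinθ, produces torque. sinθ = h/√(h²+d²) = 5.13/√(5.13²+3.75²) = 0.8073.
For rotational equilibrium, T × 3.75 × 0.8073 = 957.7, so T = 957.7 / 3.027 = 316 N.

T ≈ 316 N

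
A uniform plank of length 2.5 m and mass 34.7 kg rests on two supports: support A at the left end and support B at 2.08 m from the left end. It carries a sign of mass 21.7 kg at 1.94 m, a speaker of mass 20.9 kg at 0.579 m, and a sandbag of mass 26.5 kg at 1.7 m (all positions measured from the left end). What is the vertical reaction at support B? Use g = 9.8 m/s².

Take moments about support A.
Beam weight: 34.7 × 9.8 = 340.1 N down at 1.25 m → arm 1.25 m, τ = 340.1 × 1.25 = 425.1 N·m clockwise.
Sign: 21.7 × 9.8 = 212.7 N down at 1.94 m → arm 1.94 m, τ = 212.7 × 1.94 = 412.6 N·m clockwise.
Speaker: 20.9 × 9.8 = 204.8 N down at 0.579 m → arm 0.579 m, τ = 204.8 × 0.579 = 118.6 N·m clockwise.
Sandbag: 26.5 × 9.8 = 259.7 N down at 1.7 m → arm 1.7 m, τ = 259.7 × 1.7 = 441.5 N·m clockwise.
Net load moment about support A = 1398 N·m clockwise.
Reaction R at support B is upward at 2.08 m, arm 2.08 m → moment R × 2.08 counterclockwise.
Setting net torque to zero: R × 2.08 = 1398 → R = 672 N.

R_B ≈ 672 N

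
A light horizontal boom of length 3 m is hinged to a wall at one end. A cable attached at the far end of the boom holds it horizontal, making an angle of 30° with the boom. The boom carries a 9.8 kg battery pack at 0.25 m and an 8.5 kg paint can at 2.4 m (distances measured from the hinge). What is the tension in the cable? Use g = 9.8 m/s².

T ≈ 149 N

Sum moments about the hinge (the unknown hinge reaction has zero arm there).
Battery pack: 9.8 × 9.8 = 96.04 N down at 0.25 m → arm 0.25 m, τ = 96.04 × 0.25 = 24.01 N·m clockwise.
Paint can: 8.5 × 9.8 = 83.3 N down at 2.4 m → arm 2.4 m, τ = 83.3 × 2.4 = 199.9 N·m clockwise.
Total clockwise load moment = 223.9 N·m.
The cable tension T acts at 3 m; only its component perpendicular to the boom, T sinθ, produces torque. sin 30° = 0.5.
For rotational equilibrium, T × 3 × 0.5 = 223.9, so T = 223.9 / 1.5 = 149 N.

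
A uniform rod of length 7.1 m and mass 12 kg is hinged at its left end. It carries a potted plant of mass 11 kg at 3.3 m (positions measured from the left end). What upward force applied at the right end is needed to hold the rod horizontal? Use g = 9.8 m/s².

Taking torques about the left end:
Beam weight: 12 × 9.8 = 117.6 N down at 3.55 m → arm 3.55 m, τ = 117.6 × 3.55 = 417.5 N·m clockwise.
Potted plant: 11 × 9.8 = 107.8 N down at 3.3 m → arm 3.3 m, τ = 107.8 × 3.3 = 355.7 N·m clockwise.
Net moment of the loads = 773.2 N·m clockwise.
The upward force F acts at the right end, arm 7.1 m, giving F × 7.1 counterclockwise.
Setting net torque to zero: F × 7.1 = 773.2 → F = 773.2 / 7.1 = 109 N.

F ≈ 109 N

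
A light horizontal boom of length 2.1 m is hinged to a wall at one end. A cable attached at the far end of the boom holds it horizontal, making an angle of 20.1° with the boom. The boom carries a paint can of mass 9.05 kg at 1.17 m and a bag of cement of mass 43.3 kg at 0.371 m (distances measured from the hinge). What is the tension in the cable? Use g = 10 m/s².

Take moments about the hinge.
Paint can: 9.05 × 10 = 90.5 N down at 1.17 m → arm 1.17 m, τ = 90.5 × 1.17 = 105.9 N·m clockwise.
Bag of cement: 43.3 × 10 = 433 N down at 0.371 m → arm 0.371 m, τ = 433 × 0.371 = 160.6 N·m clockwise.
Total clockwise load moment = 266.5 N·m.
The cable tension T acts at 2.1 m; only its component perpendicular to the boom, T sinθ, produces torque. sin 20.1° = 0.3437.
Στ = 0 ⇒ T × 2.1 × 0.3437 = 266.5 ⇒ T = 266.5 / 0.7218 = 369 N.

T ≈ 369 N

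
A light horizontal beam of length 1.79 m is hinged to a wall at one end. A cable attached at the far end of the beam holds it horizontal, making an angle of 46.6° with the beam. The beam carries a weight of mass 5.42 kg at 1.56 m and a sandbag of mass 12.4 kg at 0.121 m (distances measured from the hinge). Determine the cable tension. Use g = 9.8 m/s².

About the hinge:
Weight: 5.42 × 9.8 = 53.12 N down at 1.56 m → arm 1.56 m, τ = 53.12 × 1.56 = 82.87 N·m clockwise.
Sandbag: 12.4 × 9.8 = 121.5 N down at 0.121 m → arm 0.121 m, τ = 121.5 × 0.121 = 14.7 N·m clockwise.
Total clockwise load moment = 97.57 N·m.
The cable tension T acts at 1.79 m; only its component perpendicular to the beam, T sinθ, produces torque. sin 46.6° = 0.7266.
Setting net torque to zero: T × 1.79 × 0.7266 = 97.57 → T = 97.57 / 1.301 = 75 N.

T ≈ 75 N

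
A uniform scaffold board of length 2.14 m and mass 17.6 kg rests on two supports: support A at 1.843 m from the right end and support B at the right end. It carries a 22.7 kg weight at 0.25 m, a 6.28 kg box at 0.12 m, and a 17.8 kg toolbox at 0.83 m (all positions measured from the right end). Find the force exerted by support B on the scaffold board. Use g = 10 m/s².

R_B ≈ 427 N

Choose support A as the axis so its reaction then has zero moment arm.
Beam weight: 17.6 × 10 = 176 N down at 1.07 m → arm 0.773 m, τ = 176 × 0.773 = 136 N·m clockwise.
Weight: 22.7 × 10 = 227 N down at 0.25 m → arm 1.593 m, τ = 227 × 1.593 = 361.6 N·m clockwise.
Box: 6.28 × 10 = 62.8 N down at 0.12 m → arm 1.723 m, τ = 62.8 × 1.723 = 108.2 N·m clockwise.
Toolbox: 17.8 × 10 = 178 N down at 0.83 m → arm 1.013 m, τ = 178 × 1.013 = 180.3 N·m clockwise.
Net load moment about support A = 786.1 N·m clockwise.
Reaction R at support B is upward at 0 m, arm 1.843 m → moment R × 1.843 counterclockwise.
Setting net torque to zero: R × 1.843 = 786.1 → R = 427 N.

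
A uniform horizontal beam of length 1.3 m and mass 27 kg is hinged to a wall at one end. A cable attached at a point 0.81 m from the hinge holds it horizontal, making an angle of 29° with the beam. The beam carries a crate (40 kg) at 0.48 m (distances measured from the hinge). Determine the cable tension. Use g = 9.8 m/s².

T ≈ 917 N

Choose the hinge as the axis so the unknown hinge reaction has zero arm there.
Beam weight: 27 × 9.8 = 264.6 N down at 0.65 m → arm 0.65 m, τ = 264.6 × 0.65 = 172 N·m clockwise.
Crate: 40 × 9.8 = 392 N down at 0.48 m → arm 0.48 m, τ = 392 × 0.48 = 188.2 N·m clockwise.
Total clockwise load moment = 360.2 N·m.
The cable tension T acts at 0.81 m; only its component perpendicular to the beam, T sinθ, produces torque. sin 29° = 0.4848.
For rotational equilibrium, T × 0.81 × 0.4848 = 360.2, so T = 360.2 / 0.3927 = 917 N.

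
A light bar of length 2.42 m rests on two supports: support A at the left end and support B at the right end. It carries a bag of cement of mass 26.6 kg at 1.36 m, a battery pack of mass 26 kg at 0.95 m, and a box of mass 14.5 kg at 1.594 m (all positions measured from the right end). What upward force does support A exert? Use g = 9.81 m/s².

Take moments about support B.
Bag of cement: 26.6 × 9.81 = 260.9 N down at 1.36 m → arm 1.36 m, τ = 260.9 × 1.36 = 354.8 N·m counterclockwise.
Battery pack: 26 × 9.81 = 255.1 N down at 0.95 m → arm 0.95 m, τ = 255.1 × 0.95 = 242.3 N·m counterclockwise.
Box: 14.5 × 9.81 = 142.2 N down at 1.594 m → arm 1.594 m, τ = 142.2 × 1.594 = 226.7 N·m counterclockwise.
Net load moment about support B = 823.8 N·m counterclockwise.
Reaction R at support A is upward at 2.42 m, arm 2.42 m → moment R × 2.42 clockwise.
Balancing moments: R × 2.42 = 823.8, giving R = 340 N.

R_A ≈ 340 N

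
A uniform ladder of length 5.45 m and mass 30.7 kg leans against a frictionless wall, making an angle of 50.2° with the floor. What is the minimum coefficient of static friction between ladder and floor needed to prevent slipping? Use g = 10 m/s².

About the foot of the ladder:
Ladder weight 30.7×10 = 307 N acts at 2.725 m along the ladder; its horizontal arm is 2.725·cos50.2° = 1.744 m → τ = 535.4 N·m clockwise.
Wall normal N acts horizontally at the top; its moment arm is the height L sinθ = 5.45·sin50.2° = 4.187 m, counterclockwise.
Balancing moments: N × 4.187 = 535.4, giving N = 127.9 N.
ΣFx = 0 ⇒ f = N_wall = 127.9 N. ΣFy = 0 ⇒ N_floor = 307 N.
μ_min = f / N_floor = 127.9 / 307 = 0.417.

μ_min ≈ 0.417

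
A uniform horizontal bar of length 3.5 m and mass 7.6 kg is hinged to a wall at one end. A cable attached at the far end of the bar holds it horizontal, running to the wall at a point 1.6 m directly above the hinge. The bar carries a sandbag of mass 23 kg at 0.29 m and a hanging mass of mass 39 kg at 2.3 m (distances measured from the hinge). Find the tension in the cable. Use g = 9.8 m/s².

Choose the hinge as the axis so the unknown hinge reaction has zero arm there.
Beam weight: 7.6 × 9.8 = 74.48 N down at 1.75 m → arm 1.75 m, τ = 74.48 × 1.75 = 130.3 N·m clockwise.
Sandbag: 23 × 9.8 = 225.4 N down at 0.29 m → arm 0.29 m, τ = 225.4 × 0.29 = 65.37 N·m clockwise.
Hanging mass: 39 × 9.8 = 382.2 N down at 2.3 m → arm 2.3 m, τ = 382.2 × 2.3 = 879.1 N·m clockwise.
Total clockwise load moment = 1075 N·m.
The cable tension T acts at 3.5 m; only its component perpendicular to the bar, T sinθ, produces torque. sinθ = h/√(h²+d²) = 1.6/√(1.6²+3.5²) = 0.4158.
Setting net torque to zero: T × 3.5 × 0.4158 = 1075 → T = 1075 / 1.455 = 739 N.

T ≈ 739 N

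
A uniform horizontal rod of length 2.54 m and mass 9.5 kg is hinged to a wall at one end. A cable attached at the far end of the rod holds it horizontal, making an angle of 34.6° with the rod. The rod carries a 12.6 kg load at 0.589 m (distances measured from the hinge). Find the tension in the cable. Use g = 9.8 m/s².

T ≈ 132 N

Take moments about the hinge.
Beam weight: 9.5 × 9.8 = 93.1 N down at 1.27 m → arm 1.27 m, τ = 93.1 × 1.27 = 118.2 N·m clockwise.
Load: 12.6 × 9.8 = 123.5 N down at 0.589 m → arm 0.589 m, τ = 123.5 × 0.589 = 72.74 N·m clockwise.
Total clockwise load moment = 190.9 N·m.
The cable tension T acts at 2.54 m; only its component perpendicular to the rod, T sinθ, produces torque. sin 34.6° = 0.5678.
Στ = 0 ⇒ T × 2.54 × 0.5678 = 190.9 ⇒ T = 190.9 / 1.442 = 132 N.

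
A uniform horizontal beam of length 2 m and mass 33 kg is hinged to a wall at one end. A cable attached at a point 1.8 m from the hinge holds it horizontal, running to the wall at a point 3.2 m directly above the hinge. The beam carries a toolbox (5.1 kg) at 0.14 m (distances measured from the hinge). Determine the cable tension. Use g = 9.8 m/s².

T ≈ 211 N

Take moments about the hinge.
Beam weight: 33 × 9.8 = 323.4 N down at 1 m → arm 1 m, τ = 323.4 × 1 = 323.4 N·m clockwise.
Toolbox: 5.1 × 9.8 = 49.98 N down at 0.14 m → arm 0.14 m, τ = 49.98 × 0.14 = 6.997 N·m clockwise.
Total clockwise load moment = 330.4 N·m.
The cable tension T acts at 1.8 m; only its component perpendicular to the beam, T sinθ, produces torque. sinθ = h/√(h²+d²) = 3.2/√(3.2²+1.8²) = 0.8716.
For rotational equilibrium, T × 1.8 × 0.8716 = 330.4, so T = 330.4 / 1.569 = 211 N.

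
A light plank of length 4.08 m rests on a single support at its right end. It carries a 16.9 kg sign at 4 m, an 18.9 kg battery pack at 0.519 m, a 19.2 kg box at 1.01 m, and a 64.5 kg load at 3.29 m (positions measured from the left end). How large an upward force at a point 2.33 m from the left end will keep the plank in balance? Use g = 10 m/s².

Choose the right end as the axis so the unknown pivot reaction has zero arm there.
Sign: 16.9 × 10 = 169 N down at 4 m → arm 0.08 m, τ = 169 × 0.08 = 13.52 N·m counterclockwise.
Battery pack: 18.9 × 10 = 189 N down at 0.519 m → arm 3.561 m, τ = 189 × 3.561 = 673 N·m counterclockwise.
Box: 19.2 × 10 = 192 N down at 1.01 m → arm 3.07 m, τ = 192 × 3.07 = 589.4 N·m counterclockwise.
Load: 64.5 × 10 = 645 N down at 3.29 m → arm 0.79 m, τ = 645 × 0.79 = 509.6 N·m counterclockwise.
Net moment of the loads = 1786 N·m counterclockwise.
The upward force F acts at a point 2.33 m from the left end, arm 1.75 m, giving F × 1.75 clockwise.
Στ = 0 ⇒ F × 1.75 = 1786 ⇒ F = 1786 / 1.75 = 1020 N.

F ≈ 1020 N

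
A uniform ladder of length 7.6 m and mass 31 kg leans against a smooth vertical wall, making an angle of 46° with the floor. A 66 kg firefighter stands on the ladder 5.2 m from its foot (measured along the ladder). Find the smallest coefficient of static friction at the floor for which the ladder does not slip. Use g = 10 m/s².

Sum moments about the foot of the ladder (the floor normal and friction both act there and drop out).
Ladder weight 31×10 = 310 N acts at 3.8 m along the ladder; its horizontal arm is 3.8·cos46° = 2.64 m → τ = 818.4 N·m clockwise.
Firefighter: 66×10 = 660 N at 5.2 m → arm 3.612 m → τ = 2384 N·m clockwise.
Wall normal N acts horizontally at the top; its moment arm is the height L sinθ = 7.6·sin46° = 5.467 m, counterclockwise.
For rotational equilibrium, N × 5.467 = 3202, so N = 585.7 N.
ΣFx = 0 ⇒ f = N_wall = 585.7 N. ΣFy = 0 ⇒ N_floor = 970 N.
μ_min = f / N_floor = 585.7 / 970 = 0.604.

μ_min ≈ 0.604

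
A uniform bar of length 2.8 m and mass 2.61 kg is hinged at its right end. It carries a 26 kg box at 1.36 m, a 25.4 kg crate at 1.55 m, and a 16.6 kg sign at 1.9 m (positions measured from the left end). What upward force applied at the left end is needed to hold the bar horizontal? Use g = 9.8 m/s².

F ≈ 307 N

Choose the right end as the axis so the unknown pivot reaction has zero arm there.
Beam weight: 2.61 × 9.8 = 25.58 N down at 1.4 m → arm 1.4 m, τ = 25.58 × 1.4 = 35.81 N·m counterclockwise.
Box: 26 × 9.8 = 254.8 N down at 1.36 m → arm 1.44 m, τ = 254.8 × 1.44 = 366.9 N·m counterclockwise.
Crate: 25.4 × 9.8 = 248.9 N down at 1.55 m → arm 1.25 m, τ = 248.9 × 1.25 = 311.1 N·m counterclockwise.
Sign: 16.6 × 9.8 = 162.7 N down at 1.9 m → arm 0.9 m, τ = 162.7 × 0.9 = 146.4 N·m counterclockwise.
Net moment of the loads = 860.2 N·m counterclockwise.
The upward force F acts at the left end, arm 2.8 m, giving F × 2.8 clockwise.
Στ = 0 ⇒ F × 2.8 = 860.2 ⇒ F = 860.2 / 2.8 = 307 N.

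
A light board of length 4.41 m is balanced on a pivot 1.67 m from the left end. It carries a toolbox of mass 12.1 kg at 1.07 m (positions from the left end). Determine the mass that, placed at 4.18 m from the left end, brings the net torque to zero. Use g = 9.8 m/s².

Taking torques about the pivot (at 1.67 m from the left end):
Toolbox: 12.1 × 9.8 = 118.6 N down at 1.07 m → arm 0.6 m, τ = 118.6 × 0.6 = 71.16 N·m counterclockwise.
Net moment of known loads = 71.16 N·m counterclockwise.
An unknown mass m at 4.18 m has arm 2.51 m; its moment is m·g·2.51 clockwise.
For rotational equilibrium, m × 9.8 × 2.51 = 71.16, so m = 71.16 / (9.8 × 2.51) = 2.89 kg.

m ≈ 2.89 kg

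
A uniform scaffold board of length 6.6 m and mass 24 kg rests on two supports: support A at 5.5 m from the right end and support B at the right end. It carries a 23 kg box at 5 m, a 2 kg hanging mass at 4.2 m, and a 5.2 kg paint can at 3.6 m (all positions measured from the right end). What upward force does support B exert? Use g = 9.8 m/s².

Choose support A as the axis so its reaction then has zero moment arm.
Beam weight: 24 × 9.8 = 235.2 N down at 3.3 m → arm 2.2 m, τ = 235.2 × 2.2 = 517.4 N·m clockwise.
Box: 23 × 9.8 = 225.4 N down at 5 m → arm 0.5 m, τ = 225.4 × 0.5 = 112.7 N·m clockwise.
Hanging mass: 2 × 9.8 = 19.6 N down at 4.2 m → arm 1.3 m, τ = 19.6 × 1.3 = 25.48 N·m clockwise.
Paint can: 5.2 × 9.8 = 50.96 N down at 3.6 m → arm 1.9 m, τ = 50.96 × 1.9 = 96.82 N·m clockwise.
Net load moment about support A = 752.4 N·m clockwise.
Reaction R at support B is upward at 0 m, arm 5.5 m → moment R × 5.5 counterclockwise.
Στ = 0 ⇒ R × 5.5 = 752.4 ⇒ R = 137 N.

R_B ≈ 137 N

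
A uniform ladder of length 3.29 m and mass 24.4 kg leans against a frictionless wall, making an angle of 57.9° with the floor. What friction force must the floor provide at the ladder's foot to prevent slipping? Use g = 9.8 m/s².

Sum moments about the foot of the ladder (the floor normal and friction both act there and drop out).
Ladder weight 24.4×9.8 = 239.1 N acts at 1.645 m along the ladder; its horizontal arm is 1.645·cos57.9° = 0.8742 m → τ = 209 N·m clockwise.
Wall normal N acts horizontally at the top; its moment arm is the height L sinθ = 3.29·sin57.9° = 2.787 m, counterclockwise.
For rotational equilibrium, N × 2.787 = 209, so N = 75 N.
ΣFx = 0: friction at the foot balances the wall's push, so f = N_wall = 75 N.

f ≈ 75 N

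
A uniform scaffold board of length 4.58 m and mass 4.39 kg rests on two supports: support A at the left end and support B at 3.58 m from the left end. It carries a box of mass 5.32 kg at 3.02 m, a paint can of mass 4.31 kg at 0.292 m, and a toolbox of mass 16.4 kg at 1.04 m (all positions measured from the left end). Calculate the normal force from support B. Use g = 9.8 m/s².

Choose support A as the axis so its reaction then has zero moment arm.
Beam weight: 4.39 × 9.8 = 43.02 N down at 2.29 m → arm 2.29 m, τ = 43.02 × 2.29 = 98.52 N·m clockwise.
Box: 5.32 × 9.8 = 52.14 N down at 3.02 m → arm 3.02 m, τ = 52.14 × 3.02 = 157.5 N·m clockwise.
Paint can: 4.31 × 9.8 = 42.24 N down at 0.292 m → arm 0.292 m, τ = 42.24 × 0.292 = 12.33 N·m clockwise.
Toolbox: 16.4 × 9.8 = 160.7 N down at 1.04 m → arm 1.04 m, τ = 160.7 × 1.04 = 167.1 N·m clockwise.
Net load moment about support A = 435.4 N·m clockwise.
Reaction R at support B is upward at 3.58 m, arm 3.58 m → moment R × 3.58 counterclockwise.
For rotational equilibrium, R × 3.58 = 435.4, so R = 122 N.

R_B ≈ 122 N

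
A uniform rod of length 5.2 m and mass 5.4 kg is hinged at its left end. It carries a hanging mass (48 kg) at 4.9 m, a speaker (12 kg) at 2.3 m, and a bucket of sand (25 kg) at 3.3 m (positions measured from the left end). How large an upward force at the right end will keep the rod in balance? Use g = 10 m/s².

F ≈ 691 N

Take moments about the left end.
Beam weight: 5.4 × 10 = 54 N down at 2.6 m → arm 2.6 m, τ = 54 × 2.6 = 140.4 N·m clockwise.
Hanging mass: 48 × 10 = 480 N down at 4.9 m → arm 4.9 m, τ = 480 × 4.9 = 2352 N·m clockwise.
Speaker: 12 × 10 = 120 N down at 2.3 m → arm 2.3 m, τ = 120 × 2.3 = 276 N·m clockwise.
Bucket of sand: 25 × 10 = 250 N down at 3.3 m → arm 3.3 m, τ = 250 × 3.3 = 825 N·m clockwise.
Net moment of the loads = 3593 N·m clockwise.
The upward force F acts at the right end, arm 5.2 m, giving F × 5.2 counterclockwise.
Balancing moments: F × 5.2 = 3593, giving F = 3593 / 5.2 = 691 N.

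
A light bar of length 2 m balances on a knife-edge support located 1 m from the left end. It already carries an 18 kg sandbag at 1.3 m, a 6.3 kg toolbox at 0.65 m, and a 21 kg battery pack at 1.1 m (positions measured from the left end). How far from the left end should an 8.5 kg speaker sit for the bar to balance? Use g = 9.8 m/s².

x ≈ 0.377 m from the left end

Take moments about the knife-edge support (at 1 m from the left end).
Sandbag: 18 × 9.8 = 176.4 N down at 1.3 m → arm 0.3 m, τ = 176.4 × 0.3 = 52.92 N·m clockwise.
Toolbox: 6.3 × 9.8 = 61.74 N down at 0.65 m → arm 0.35 m, τ = 61.74 × 0.35 = 21.61 N·m counterclockwise.
Battery pack: 21 × 9.8 = 205.8 N down at 1.1 m → arm 0.1 m, τ = 205.8 × 0.1 = 20.58 N·m clockwise.
Net moment of existing loads = 51.89 N·m clockwise.
The speaker weighs 8.5 × 9.8 = 83.3 N and must supply an equal counterclockwise moment, so its lever arm about the knife-edge support is 51.89 / 83.3 = 0.623 m.
That puts it at 1 − 0.623 = 0.377 m from the left end.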